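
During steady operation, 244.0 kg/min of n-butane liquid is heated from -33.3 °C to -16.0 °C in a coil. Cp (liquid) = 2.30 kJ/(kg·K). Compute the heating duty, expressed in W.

Q = 162000 W

Q = ṁ·Cp·ΔT = 244.0 × 2.30 × (-16.0 − -33.3) = 9708.8 kJ/min
Converting: 9708.8 / 60 s = 161.81 kW
Heating duty = 161810 W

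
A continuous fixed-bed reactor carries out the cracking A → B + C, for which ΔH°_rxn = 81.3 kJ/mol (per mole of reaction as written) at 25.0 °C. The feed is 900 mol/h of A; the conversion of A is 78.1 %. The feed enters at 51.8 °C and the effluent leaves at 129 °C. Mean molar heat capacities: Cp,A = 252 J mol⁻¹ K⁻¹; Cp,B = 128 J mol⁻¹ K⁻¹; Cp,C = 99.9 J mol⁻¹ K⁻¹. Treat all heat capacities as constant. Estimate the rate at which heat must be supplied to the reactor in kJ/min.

Q_in = 1210 kJ/min

Extent of reaction ξ = 0.781 × 900 = 702.9 mol/h
Reaction term: ξ·ΔH°_rxn = 702.9 × 81.3 = 57146 kJ/h
Sensible, feed 51.8→25 °C: -6078.2 kJ/h
Outlet flows (mol/h): A 197.1, B 702.9, C 702.9
Sensible, products 25→129 °C: 21825 kJ/h
Q = ΔH = 72893 kJ/h = 20.248 kW
Heat supplied = 1214.9 kJ/min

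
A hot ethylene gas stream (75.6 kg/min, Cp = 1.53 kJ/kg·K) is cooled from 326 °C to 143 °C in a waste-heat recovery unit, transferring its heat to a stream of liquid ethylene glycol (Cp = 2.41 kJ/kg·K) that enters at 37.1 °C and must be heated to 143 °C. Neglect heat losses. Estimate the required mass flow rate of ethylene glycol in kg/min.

Heat released by hot stream: Q = 75.6 × 1.53 × (326 − 143) = 21167 kJ/min
Energy balance on cold side (adiabatic exchanger): Q = ṁ_c·Cp_c·(T_c,out − T_c,in)
ṁ_c = 21167 / [2.41 × (143 − 37.1)] = 82.938 kg/min

ṁ_c = 82.9 kg/min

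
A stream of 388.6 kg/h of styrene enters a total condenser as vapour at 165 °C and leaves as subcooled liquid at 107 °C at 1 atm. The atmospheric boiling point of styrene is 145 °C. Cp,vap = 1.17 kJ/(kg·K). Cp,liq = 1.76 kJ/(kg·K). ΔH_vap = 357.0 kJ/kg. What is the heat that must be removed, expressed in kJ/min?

Q_c = 2900 kJ/min

vapour 165→145 °C: -23.4 kJ/kg
condensation at 145 °C: -357 kJ/kg
liquid 145→107 °C: -66.88 kJ/kg
Δh = -23.4 + -357 + -66.88 = -447.28 kJ/kg
Q = ṁ·Δh = 388.6 kg/h × -447.28 kJ/kg = -173810 kJ/h
|Q| = 48.281 kW = 2896.9 kJ/min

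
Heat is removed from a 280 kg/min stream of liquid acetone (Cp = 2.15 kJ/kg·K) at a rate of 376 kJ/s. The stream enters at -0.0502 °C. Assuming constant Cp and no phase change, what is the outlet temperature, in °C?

T_out = -37.5 °C

Q = 376 kJ/s = 22560 kJ/min
ΔT = Q/(ṁ·Cp) = 22560/(280×2.15) = 37.475 K
T_out = -0.0502 − 37.475 = -37.525 °C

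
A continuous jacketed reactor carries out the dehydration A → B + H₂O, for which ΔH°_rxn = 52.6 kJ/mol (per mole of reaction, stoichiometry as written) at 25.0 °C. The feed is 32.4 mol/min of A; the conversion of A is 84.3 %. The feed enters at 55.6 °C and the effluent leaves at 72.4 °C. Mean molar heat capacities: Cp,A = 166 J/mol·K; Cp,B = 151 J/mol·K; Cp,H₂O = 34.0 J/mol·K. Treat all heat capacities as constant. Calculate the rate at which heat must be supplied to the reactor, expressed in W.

Extent of reaction ξ = 0.843 × 32.4 = 27.313 mol/min
Reaction term: ξ·ΔH°_rxn = 27.313 × 52.6 = 1436.7 kJ/min
Sensible, feed 55.6→25 °C: -164.58 kJ/min
Outlet flows (mol/min): A 5.0868, B 27.313, H₂O 27.313
Sensible, products 25→72.4 °C: 279.53 kJ/min
Q = ΔH = 1551.6 kJ/min = 25.86 kW
Heat supplied = 25860 W

Q_in = 25900 W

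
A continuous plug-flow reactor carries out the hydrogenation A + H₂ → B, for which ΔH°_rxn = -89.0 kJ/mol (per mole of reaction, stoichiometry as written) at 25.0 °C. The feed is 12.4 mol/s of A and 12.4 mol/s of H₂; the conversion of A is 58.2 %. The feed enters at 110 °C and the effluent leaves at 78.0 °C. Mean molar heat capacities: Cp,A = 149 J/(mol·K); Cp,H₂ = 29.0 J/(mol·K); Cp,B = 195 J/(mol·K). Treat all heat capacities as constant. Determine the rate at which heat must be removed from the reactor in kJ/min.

Q_out = 42400 kJ/min

Extent of reaction ξ = 0.582 × 12.4 = 7.2168 mol/s
Reaction term: ξ·ΔH°_rxn = 7.2168 × -89.0 = -642.3 kJ/s
Sensible, feed 110→25 °C: -187.61 kJ/s
Outlet flows (mol/s): A 5.1832, H₂ 5.1832, B 7.2168
Sensible, products 25→78.0 °C: 123.48 kJ/s
Q = ΔH = -706.42 kJ/s = -706.42 kW
Heat removed = 42385 kJ/min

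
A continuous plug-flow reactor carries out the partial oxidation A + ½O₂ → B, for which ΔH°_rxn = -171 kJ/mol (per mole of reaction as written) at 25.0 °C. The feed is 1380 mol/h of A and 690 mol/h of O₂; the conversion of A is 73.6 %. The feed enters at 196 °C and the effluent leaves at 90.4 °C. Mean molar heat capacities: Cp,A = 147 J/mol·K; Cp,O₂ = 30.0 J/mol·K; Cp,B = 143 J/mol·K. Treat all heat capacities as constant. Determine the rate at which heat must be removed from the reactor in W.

Q_out = 55200 W

Extent of reaction ξ = 0.736 × 1380 = 1015.7 mol/h
Reaction term: ξ·ΔH°_rxn = 1015.7 × -171 = -173680 kJ/h
Sensible, feed 196→25 °C: -38229 kJ/h
Outlet flows (mol/h): A 364.32, O₂ 182.16, B 1015.7
Sensible, products 25→90.4 °C: 13359 kJ/h
Q = ΔH = -198550 kJ/h = -55.153 kW
Heat removed = 55153 W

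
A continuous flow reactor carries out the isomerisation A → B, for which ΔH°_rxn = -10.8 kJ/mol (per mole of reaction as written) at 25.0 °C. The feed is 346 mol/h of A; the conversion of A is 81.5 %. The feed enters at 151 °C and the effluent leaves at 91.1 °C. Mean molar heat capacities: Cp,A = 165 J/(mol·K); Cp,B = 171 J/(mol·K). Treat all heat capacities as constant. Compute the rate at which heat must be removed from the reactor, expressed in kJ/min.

Q_out = 106 kJ/min

Extent of reaction ξ = 0.815 × 346 = 281.99 mol/h
Reaction term: ξ·ΔH°_rxn = 281.99 × -10.8 = -3045.5 kJ/h
Sensible, feed 151→25 °C: -7193.3 kJ/h
Outlet flows (mol/h): A 64.01, B 281.99
Sensible, products 25→91.1 °C: 3885.5 kJ/h
Q = ΔH = -6353.3 kJ/h = -1.7648 kW
Heat removed = 105.89 kJ/min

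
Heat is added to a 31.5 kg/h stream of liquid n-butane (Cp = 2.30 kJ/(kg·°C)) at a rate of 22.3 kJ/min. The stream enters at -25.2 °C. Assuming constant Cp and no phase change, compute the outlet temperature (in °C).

Q = 22.3 kJ/min = 1338 kJ/h
ΔT = Q/(ṁ·Cp) = 1338/(31.5×2.30) = 18.468 K
T_out = -25.2 + 18.468 = -6.7321 °C

T_out = -6.73 °C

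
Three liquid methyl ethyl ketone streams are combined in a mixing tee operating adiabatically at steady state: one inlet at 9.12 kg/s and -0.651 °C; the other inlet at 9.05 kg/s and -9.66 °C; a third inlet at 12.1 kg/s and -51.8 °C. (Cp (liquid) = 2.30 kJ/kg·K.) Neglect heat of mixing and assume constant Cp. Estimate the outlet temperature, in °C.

T_out = -23.8 °C

Energy balance with Q = 0: Σ ṁᵢCp,ᵢ(T_out − Tᵢ) = 0
T_out = Σ ṁᵢCp,ᵢTᵢ / Σ ṁᵢCp,ᵢ
      = -1656.3 / 69.621 = -23.791 °C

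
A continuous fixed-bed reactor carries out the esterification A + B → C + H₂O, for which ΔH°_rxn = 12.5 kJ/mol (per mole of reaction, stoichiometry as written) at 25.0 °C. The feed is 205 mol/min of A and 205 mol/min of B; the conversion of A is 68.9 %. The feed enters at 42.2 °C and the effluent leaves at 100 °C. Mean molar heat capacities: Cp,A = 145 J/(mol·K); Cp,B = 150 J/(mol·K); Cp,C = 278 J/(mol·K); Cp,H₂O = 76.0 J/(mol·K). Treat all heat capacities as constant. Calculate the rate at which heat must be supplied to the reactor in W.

Extent of reaction ξ = 0.689 × 205 = 141.24 mol/min
Reaction term: ξ·ΔH°_rxn = 141.24 × 12.5 = 1765.6 kJ/min
Sensible, feed 42.2→25 °C: -1040.2 kJ/min
Outlet flows (mol/min): A 63.755, B 63.755, C 141.24, H₂O 141.24
Sensible, products 25→100 °C: 5160.6 kJ/min
Q = ΔH = 5886 kJ/min = 98.1 kW
Heat supplied = 98100 W

Q_in = 98100 W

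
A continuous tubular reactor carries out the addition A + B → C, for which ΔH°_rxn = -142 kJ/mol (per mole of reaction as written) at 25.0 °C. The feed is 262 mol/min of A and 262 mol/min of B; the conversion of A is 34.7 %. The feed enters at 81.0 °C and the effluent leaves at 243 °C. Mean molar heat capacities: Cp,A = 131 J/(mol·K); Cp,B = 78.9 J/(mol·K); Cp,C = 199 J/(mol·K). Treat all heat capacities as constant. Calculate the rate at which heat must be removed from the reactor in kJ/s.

Extent of reaction ξ = 0.347 × 262 = 90.914 mol/min
Reaction term: ξ·ΔH°_rxn = 90.914 × -142 = -12910 kJ/min
Sensible, feed 81.0→25 °C: -3079.7 kJ/min
Outlet flows (mol/min): A 171.09, B 171.09, C 90.914
Sensible, products 25→243 °C: 11773 kJ/min
Q = ΔH = -4216.8 kJ/min = -70.28 kW
Heat removed = 70.28 kJ/s

Q_out = 70.3 kJ/s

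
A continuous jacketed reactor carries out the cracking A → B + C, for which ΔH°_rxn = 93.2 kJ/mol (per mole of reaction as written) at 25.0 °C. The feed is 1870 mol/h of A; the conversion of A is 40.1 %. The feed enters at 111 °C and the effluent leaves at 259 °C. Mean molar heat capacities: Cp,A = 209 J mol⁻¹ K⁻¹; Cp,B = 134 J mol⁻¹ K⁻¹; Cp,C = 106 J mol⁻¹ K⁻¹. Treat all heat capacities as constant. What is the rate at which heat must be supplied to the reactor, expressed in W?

Extent of reaction ξ = 0.401 × 1870 = 749.87 mol/h
Reaction term: ξ·ΔH°_rxn = 749.87 × 93.2 = 69888 kJ/h
Sensible, feed 111→25 °C: -33611 kJ/h
Outlet flows (mol/h): A 1120.1, B 749.87, C 749.87
Sensible, products 25→259 °C: 96894 kJ/h
Q = ΔH = 133170 kJ/h = 36.992 kW
Heat supplied = 36992 W

Q_in = 37000 W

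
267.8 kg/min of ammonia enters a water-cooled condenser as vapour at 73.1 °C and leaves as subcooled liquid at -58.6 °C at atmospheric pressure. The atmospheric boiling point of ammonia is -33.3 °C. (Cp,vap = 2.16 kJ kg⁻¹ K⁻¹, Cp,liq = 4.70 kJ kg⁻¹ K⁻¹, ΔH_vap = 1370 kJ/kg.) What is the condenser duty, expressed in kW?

vapour 73.1→-33.3 °C: -229.82 kJ/kg
condensation at -33.3 °C: -1370 kJ/kg
liquid -33.3→-58.6 °C: -118.91 kJ/kg
Δh = -229.82 + -1370 + -118.91 = -1718.7 kJ/kg
Q = ṁ·Δh = 267.8 kg/min × -1718.7 kJ/kg = -460280 kJ/min
|Q| = 7671.3 kW

Q_c = 7670 kW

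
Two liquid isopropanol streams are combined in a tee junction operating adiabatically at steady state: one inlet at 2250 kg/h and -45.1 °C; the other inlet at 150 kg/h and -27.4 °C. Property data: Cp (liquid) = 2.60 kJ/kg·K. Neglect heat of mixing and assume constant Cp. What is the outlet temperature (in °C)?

Energy balance with Q = 0: Σ ṁᵢCp,ᵢ(T_out − Tᵢ) = 0
Σ ṁᵢCp,ᵢTᵢ = 2250×2.60×-45.1 + 150×2.60×-27.4 = -274520
Σ ṁᵢCp,ᵢ = 2250×2.60 + 150×2.60 = 6240
T_out = -274520 / 6240 = -43.994 °C

T_out = -44.0 °C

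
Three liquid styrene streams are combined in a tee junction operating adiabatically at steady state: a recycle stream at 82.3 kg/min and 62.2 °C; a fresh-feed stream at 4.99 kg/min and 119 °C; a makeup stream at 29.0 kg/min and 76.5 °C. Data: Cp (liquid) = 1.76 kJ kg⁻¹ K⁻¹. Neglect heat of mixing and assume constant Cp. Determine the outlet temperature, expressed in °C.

T_out = 68.2 °C

Energy balance with Q = 0: Σ ṁᵢCp,ᵢ(T_out − Tᵢ) = 0
Σ ṁᵢCp,ᵢTᵢ = 82.3×1.76×62.2 + 4.99×1.76×119 + 29.0×1.76×76.5 = 13959
Σ ṁᵢCp,ᵢ = 82.3×1.76 + 4.99×1.76 + 29.0×1.76 = 204.67
T_out = 13959 / 204.67 = 68.203 °C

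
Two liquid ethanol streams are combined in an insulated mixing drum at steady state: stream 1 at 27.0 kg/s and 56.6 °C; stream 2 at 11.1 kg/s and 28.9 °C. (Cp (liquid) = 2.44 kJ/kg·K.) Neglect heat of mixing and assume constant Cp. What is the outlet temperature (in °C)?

Energy balance with Q = 0: Σ ṁᵢCp,ᵢ(T_out − Tᵢ) = 0
T_out = Σ ṁᵢCp,ᵢTᵢ / Σ ṁᵢCp,ᵢ
      = 4511.5 / 92.964 = 48.53 °C

T_out = 48.5 °C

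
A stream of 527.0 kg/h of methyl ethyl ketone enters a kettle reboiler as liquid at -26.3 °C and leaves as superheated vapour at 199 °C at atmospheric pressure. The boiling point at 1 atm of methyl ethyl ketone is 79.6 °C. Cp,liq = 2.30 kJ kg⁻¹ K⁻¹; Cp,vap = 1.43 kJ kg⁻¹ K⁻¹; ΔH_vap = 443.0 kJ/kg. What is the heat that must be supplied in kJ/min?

Q = 7530 kJ/min

liquid -26.3→79.6 °C: 243.57 kJ/kg
vaporisation at 79.6 °C: 443 kJ/kg
vapour 79.6→199 °C: 170.74 kJ/kg
Δh = 243.57 + 443 + 170.74 = 857.31 kJ/kg
Q = ṁ·Δh = 527.0 kg/h × 857.31 kJ/kg = 451800 kJ/h
|Q| = 125.5 kW = 7530.1 kJ/min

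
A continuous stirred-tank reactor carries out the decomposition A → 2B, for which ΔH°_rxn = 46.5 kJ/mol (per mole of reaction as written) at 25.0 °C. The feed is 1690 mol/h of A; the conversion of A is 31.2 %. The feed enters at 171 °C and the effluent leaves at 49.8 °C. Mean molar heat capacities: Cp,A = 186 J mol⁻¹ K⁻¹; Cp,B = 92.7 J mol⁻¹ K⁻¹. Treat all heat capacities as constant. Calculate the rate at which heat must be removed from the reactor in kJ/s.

Q_out = 3.77 kJ/s

Extent of reaction ξ = 0.312 × 1690 = 527.28 mol/h
Reaction term: ξ·ΔH°_rxn = 527.28 × 46.5 = 24519 kJ/h
Sensible, feed 171→25 °C: -45894 kJ/h
Outlet flows (mol/h): A 1162.7, B 1054.6
Sensible, products 25→49.8 °C: 7787.8 kJ/h
Q = ΔH = -13587 kJ/h = -3.7743 kW
Heat removed = 3.7743 kJ/s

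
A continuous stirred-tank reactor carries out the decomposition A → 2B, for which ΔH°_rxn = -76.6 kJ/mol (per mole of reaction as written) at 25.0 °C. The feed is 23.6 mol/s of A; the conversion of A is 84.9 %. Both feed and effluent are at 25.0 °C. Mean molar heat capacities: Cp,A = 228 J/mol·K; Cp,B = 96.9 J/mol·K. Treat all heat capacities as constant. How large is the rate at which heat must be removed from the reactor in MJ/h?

Q_out = 5530 MJ/h

Extent of reaction ξ = 0.849 × 23.6 = 20.036 mol/s
Reaction term: ξ·ΔH°_rxn = 20.036 × -76.6 = -1534.8 kJ/s
Q = ΔH = -1534.8 kJ/s = -1534.8 kW
Heat removed = 5525.2 MJ/h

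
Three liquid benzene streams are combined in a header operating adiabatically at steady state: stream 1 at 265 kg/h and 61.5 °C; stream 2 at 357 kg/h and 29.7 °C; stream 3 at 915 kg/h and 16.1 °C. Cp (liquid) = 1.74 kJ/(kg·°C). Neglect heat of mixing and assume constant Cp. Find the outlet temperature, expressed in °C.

T_out = 27.1 °C

No heat crosses the boundary, so H_out = H_in.
Σ ṁᵢCp,ᵢTᵢ = 265×1.74×61.5 + 357×1.74×29.7 + 915×1.74×16.1 = 72440
Σ ṁᵢCp,ᵢ = 265×1.74 + 357×1.74 + 915×1.74 = 2674.4
T_out = 72440 / 2674.4 = 27.086 °C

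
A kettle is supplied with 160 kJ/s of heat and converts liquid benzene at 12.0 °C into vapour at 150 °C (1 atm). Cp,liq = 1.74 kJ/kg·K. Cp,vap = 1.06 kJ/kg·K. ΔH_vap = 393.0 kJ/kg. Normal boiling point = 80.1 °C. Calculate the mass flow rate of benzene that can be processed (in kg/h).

ṁ = 984 kg/h

Δh = 1.74×(80.1−12.0) + 393.0 + 1.06×(150−80.1) = 585.59 kJ/kg
Q = 160 kJ/s = 160 kJ/s = 576000 kJ/h
ṁ = Q/Δh = 576000 / 585.59 = 983.63 kg/h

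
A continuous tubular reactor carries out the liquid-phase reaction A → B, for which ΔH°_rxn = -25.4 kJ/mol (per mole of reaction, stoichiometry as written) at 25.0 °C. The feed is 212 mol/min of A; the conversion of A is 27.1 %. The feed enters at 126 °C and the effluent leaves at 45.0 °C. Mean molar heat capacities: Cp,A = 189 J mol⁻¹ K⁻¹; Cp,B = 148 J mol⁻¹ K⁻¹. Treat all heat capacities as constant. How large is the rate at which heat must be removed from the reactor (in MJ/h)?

Extent of reaction ξ = 0.271 × 212 = 57.452 mol/min
Reaction term: ξ·ΔH°_rxn = 57.452 × -25.4 = -1459.3 kJ/min
Sensible, feed 126→25 °C: -4046.9 kJ/min
Outlet flows (mol/min): A 154.55, B 57.452
Sensible, products 25→45.0 °C: 754.25 kJ/min
Q = ΔH = -4751.9 kJ/min = -79.198 kW
Heat removed = 285.11 MJ/h

Q_out = 285 MJ/h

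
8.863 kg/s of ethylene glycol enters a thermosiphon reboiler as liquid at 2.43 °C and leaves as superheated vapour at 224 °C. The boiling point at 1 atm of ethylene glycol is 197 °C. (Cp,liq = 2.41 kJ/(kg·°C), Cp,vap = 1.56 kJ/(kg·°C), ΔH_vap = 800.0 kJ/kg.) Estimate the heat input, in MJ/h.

Q = 41800 MJ/h

liquid 2.43→197 °C: 468.91 kJ/kg
vaporisation at 197 °C: 800 kJ/kg
vapour 197→224 °C: 42.12 kJ/kg
Δh = 468.91 + 800 + 42.12 = 1311 kJ/kg
Q = ṁ·Δh = 8.863 kg/s × 1311 kJ/kg = 11620 kJ/s
|Q| = 11620 kW = 41831 MJ/h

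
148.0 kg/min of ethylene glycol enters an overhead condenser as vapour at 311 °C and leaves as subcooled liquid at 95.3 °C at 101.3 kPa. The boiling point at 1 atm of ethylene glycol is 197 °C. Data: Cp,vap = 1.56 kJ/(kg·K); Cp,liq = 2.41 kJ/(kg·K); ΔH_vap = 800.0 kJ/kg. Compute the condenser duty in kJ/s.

vapour 311→197 °C: -177.84 kJ/kg
condensation at 197 °C: -800 kJ/kg
liquid 197→95.3 °C: -245.1 kJ/kg
Δh = -177.84 + -800 + -245.1 = -1222.9 kJ/kg
Q = ṁ·Δh = 148.0 kg/min × -1222.9 kJ/kg = -180990 kJ/min
|Q| = 3016.6 kW

Q_c = 3020 kJ/s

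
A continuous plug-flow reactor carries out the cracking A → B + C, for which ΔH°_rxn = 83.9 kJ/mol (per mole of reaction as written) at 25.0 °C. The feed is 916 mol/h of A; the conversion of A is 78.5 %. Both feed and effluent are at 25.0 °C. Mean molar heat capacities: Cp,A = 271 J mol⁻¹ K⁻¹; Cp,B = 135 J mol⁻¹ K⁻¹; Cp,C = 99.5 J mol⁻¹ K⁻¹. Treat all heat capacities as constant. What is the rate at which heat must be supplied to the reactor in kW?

Q_in = 16.8 kW

Extent of reaction ξ = 0.785 × 916 = 719.06 mol/h
Reaction term: ξ·ΔH°_rxn = 719.06 × 83.9 = 60329 kJ/h
Q = ΔH = 60329 kJ/h = 16.758 kW
Heat supplied = 16.758 kW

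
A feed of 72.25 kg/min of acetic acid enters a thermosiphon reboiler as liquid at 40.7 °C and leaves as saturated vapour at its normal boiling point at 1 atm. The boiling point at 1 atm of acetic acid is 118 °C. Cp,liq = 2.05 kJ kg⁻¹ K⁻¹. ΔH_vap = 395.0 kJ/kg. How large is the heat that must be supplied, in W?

liquid 40.7→118 °C: 158.46 kJ/kg
vaporisation at 118 °C: 395 kJ/kg
Δh = 158.46 + 395 = 553.46 kJ/kg
Q = ṁ·Δh = 72.25 kg/min × 553.46 kJ/kg = 39988 kJ/min
|Q| = 666.46 kW = 666460 W

Q = 666000 W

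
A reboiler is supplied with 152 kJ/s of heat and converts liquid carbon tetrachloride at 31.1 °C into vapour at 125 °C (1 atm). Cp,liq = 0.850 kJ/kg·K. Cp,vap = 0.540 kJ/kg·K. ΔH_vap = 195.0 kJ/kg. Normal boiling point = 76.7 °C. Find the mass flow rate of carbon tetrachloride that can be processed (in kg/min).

ṁ = 35.1 kg/min

Δh = 0.850×(76.7−31.1) + 195.0 + 0.540×(125−76.7) = 259.84 kJ/kg
Q = 152 kJ/s = 152 kJ/s = 9120 kJ/min
ṁ = Q/Δh = 9120 / 259.84 = 35.098 kg/min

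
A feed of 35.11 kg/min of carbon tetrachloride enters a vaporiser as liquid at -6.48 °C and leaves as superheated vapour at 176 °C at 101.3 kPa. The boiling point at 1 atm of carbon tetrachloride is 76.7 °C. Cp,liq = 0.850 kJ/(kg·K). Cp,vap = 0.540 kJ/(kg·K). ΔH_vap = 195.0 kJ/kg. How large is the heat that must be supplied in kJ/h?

Q = 673000 kJ/h

liquid -6.48→76.7 °C: 70.703 kJ/kg
vaporisation at 76.7 °C: 195 kJ/kg
vapour 76.7→176 °C: 53.622 kJ/kg
Δh = 70.703 + 195 + 53.622 = 319.32 kJ/kg
Q = ṁ·Δh = 35.11 kg/min × 319.32 kJ/kg = 11212 kJ/min
|Q| = 186.86 kW = 672690 kJ/h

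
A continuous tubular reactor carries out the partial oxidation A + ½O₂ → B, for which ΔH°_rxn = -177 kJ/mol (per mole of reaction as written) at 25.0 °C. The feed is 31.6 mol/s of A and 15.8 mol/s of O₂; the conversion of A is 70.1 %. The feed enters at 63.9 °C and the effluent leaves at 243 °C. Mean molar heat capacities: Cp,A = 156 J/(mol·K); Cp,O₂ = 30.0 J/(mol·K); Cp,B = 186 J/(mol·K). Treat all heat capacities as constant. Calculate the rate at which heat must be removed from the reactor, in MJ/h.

Extent of reaction ξ = 0.701 × 31.6 = 22.152 mol/s
Reaction term: ξ·ΔH°_rxn = 22.152 × -177 = -3920.8 kJ/s
Sensible, feed 63.9→25 °C: -210.2 kJ/s
Outlet flows (mol/s): A 9.4484, O₂ 4.7242, B 22.152
Sensible, products 25→243 °C: 1250.4 kJ/s
Q = ΔH = -2880.6 kJ/s = -2880.6 kW
Heat removed = 10370 MJ/h

Q_out = 10400 MJ/h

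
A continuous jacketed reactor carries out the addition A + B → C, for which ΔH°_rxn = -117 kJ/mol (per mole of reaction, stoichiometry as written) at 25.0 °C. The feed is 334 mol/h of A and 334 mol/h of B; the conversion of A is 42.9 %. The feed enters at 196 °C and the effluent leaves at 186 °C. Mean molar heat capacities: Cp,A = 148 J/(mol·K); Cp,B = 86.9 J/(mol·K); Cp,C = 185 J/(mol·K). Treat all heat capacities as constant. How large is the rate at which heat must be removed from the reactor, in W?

Extent of reaction ξ = 0.429 × 334 = 143.29 mol/h
Reaction term: ξ·ΔH°_rxn = 143.29 × -117 = -16764 kJ/h
Sensible, feed 196→25 °C: -13416 kJ/h
Outlet flows (mol/h): A 190.71, B 190.71, C 143.29
Sensible, products 25→186 °C: 11480 kJ/h
Q = ΔH = -18700 kJ/h = -5.1945 kW
Heat removed = 5194.5 W

Q_out = 5190 W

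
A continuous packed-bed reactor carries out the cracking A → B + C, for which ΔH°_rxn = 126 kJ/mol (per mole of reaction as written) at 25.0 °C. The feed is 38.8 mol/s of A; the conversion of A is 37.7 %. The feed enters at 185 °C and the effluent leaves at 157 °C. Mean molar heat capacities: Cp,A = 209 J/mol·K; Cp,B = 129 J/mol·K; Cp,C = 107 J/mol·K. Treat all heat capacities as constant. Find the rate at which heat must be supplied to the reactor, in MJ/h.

Q_in = 6010 MJ/h

Extent of reaction ξ = 0.377 × 38.8 = 14.628 mol/s
Reaction term: ξ·ΔH°_rxn = 14.628 × 126 = 1843.1 kJ/s
Sensible, feed 185→25 °C: -1297.5 kJ/s
Outlet flows (mol/s): A 24.172, B 14.628, C 14.628
Sensible, products 25→157 °C: 1122.5 kJ/s
Q = ΔH = 1668.2 kJ/s = 1668.2 kW
Heat supplied = 6005.3 MJ/h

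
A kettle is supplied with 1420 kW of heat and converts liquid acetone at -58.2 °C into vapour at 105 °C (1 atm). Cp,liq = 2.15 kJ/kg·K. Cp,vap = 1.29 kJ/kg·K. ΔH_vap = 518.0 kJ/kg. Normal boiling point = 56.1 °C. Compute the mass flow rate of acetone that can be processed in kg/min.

Δh = 2.15×(56.1−-58.2) + 518.0 + 1.29×(105−56.1) = 826.83 kJ/kg
Q = 1420 kW = 1420 kJ/s = 85200 kJ/min
ṁ = Q/Δh = 85200 / 826.83 = 103.04 kg/min

ṁ = 103 kg/min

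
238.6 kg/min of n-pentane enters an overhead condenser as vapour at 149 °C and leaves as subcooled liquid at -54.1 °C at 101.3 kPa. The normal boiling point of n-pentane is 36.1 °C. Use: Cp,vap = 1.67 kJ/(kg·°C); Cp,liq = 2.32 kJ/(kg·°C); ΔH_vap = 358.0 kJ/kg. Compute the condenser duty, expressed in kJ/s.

vapour 149→36.1 °C: -188.54 kJ/kg
condensation at 36.1 °C: -358 kJ/kg
liquid 36.1→-54.1 °C: -209.26 kJ/kg
Δh = -188.54 + -358 + -209.26 = -755.81 kJ/kg
Q = ṁ·Δh = 238.6 kg/min × -755.81 kJ/kg = -180340 kJ/min
|Q| = 3005.6 kW

Q_c = 3010 kJ/s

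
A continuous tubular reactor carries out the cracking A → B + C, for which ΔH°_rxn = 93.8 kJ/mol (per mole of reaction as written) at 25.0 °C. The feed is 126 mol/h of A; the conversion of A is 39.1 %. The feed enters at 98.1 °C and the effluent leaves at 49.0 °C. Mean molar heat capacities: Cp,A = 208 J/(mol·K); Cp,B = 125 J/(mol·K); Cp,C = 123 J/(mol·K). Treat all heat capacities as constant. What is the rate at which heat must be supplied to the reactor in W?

Q_in = 939 W

Extent of reaction ξ = 0.391 × 126 = 49.266 mol/h
Reaction term: ξ·ΔH°_rxn = 49.266 × 93.8 = 4621.2 kJ/h
Sensible, feed 98.1→25 °C: -1915.8 kJ/h
Outlet flows (mol/h): A 76.734, B 49.266, C 49.266
Sensible, products 25→49.0 °C: 676.29 kJ/h
Q = ΔH = 3381.6 kJ/h = 0.93934 kW
Heat supplied = 939.34 W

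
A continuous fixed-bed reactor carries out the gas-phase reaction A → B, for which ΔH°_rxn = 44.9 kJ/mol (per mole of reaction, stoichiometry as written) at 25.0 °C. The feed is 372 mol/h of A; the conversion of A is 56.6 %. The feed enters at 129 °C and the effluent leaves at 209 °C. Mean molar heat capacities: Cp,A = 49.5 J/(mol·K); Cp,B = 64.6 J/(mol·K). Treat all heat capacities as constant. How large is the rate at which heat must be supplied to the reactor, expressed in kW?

Q_in = 3.20 kW

Extent of reaction ξ = 0.566 × 372 = 210.55 mol/h
Reaction term: ξ·ΔH°_rxn = 210.55 × 44.9 = 9453.8 kJ/h
Sensible, feed 129→25 °C: -1915.1 kJ/h
Outlet flows (mol/h): A 161.45, B 210.55
Sensible, products 25→209 °C: 3973.2 kJ/h
Q = ΔH = 11512 kJ/h = 3.1978 kW
Heat supplied = 3.1978 kW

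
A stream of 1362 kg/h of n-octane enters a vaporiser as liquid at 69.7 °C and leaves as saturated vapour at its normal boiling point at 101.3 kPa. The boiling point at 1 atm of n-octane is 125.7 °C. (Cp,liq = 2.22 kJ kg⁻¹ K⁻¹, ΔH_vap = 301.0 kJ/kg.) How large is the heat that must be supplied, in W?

Q = 161000 W

liquid 69.7→125.7 °C: 124.32 kJ/kg
vaporisation at 125.7 °C: 301 kJ/kg
Δh = 124.32 + 301 = 425.32 kJ/kg
Q = ṁ·Δh = 1362 kg/h × 425.32 kJ/kg = 579290 kJ/h
|Q| = 160.91 kW = 160910 W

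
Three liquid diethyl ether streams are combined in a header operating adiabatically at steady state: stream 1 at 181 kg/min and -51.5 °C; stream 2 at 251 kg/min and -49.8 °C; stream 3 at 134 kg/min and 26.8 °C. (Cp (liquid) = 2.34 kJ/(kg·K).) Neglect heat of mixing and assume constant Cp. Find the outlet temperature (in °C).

No heat crosses the boundary, so H_out = H_in.
Σ ṁᵢCp,ᵢTᵢ = 181×2.34×-51.5 + 251×2.34×-49.8 + 134×2.34×26.8 = -42658
Σ ṁᵢCp,ᵢ = 181×2.34 + 251×2.34 + 134×2.34 = 1324.4
T_out = -42658 / 1324.4 = -32.209 °C

T_out = -32.2 °C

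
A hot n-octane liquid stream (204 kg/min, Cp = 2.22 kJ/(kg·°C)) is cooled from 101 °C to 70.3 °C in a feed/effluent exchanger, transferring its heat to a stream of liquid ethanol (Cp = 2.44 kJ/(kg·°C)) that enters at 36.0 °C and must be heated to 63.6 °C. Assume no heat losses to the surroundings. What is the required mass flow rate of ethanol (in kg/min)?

Heat released by hot stream: Q = 204 × 2.22 × (101 − 70.3) = 13903 kJ/min
Energy balance on cold side (adiabatic exchanger): Q = ṁ_c·Cp_c·(T_c,out − T_c,in)
ṁ_c = 13903 / [2.44 × (63.6 − 36.0)] = 206.45 kg/min

ṁ_c = 206 kg/min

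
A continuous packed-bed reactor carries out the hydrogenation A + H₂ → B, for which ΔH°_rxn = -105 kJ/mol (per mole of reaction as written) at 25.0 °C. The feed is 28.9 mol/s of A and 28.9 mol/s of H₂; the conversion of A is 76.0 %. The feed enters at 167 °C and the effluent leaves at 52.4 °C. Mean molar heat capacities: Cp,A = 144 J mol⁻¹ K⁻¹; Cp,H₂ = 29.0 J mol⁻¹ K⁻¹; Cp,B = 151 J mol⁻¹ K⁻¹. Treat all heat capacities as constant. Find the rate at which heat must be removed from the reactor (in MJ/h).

Extent of reaction ξ = 0.760 × 28.9 = 21.964 mol/s
Reaction term: ξ·ΔH°_rxn = 21.964 × -105 = -2306.2 kJ/s
Sensible, feed 167→25 °C: -709.96 kJ/s
Outlet flows (mol/s): A 6.936, H₂ 6.936, B 21.964
Sensible, products 25→52.4 °C: 123.75 kJ/s
Q = ΔH = -2892.4 kJ/s = -2892.4 kW
Heat removed = 10413 MJ/h

Q_out = 10400 MJ/h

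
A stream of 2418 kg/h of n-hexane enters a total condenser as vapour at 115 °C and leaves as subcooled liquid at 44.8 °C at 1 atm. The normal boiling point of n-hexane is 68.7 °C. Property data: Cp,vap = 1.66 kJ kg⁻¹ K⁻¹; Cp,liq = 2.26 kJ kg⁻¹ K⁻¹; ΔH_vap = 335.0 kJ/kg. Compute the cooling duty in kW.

Q_c = 313 kW

vapour 115→68.7 °C: -76.858 kJ/kg
condensation at 68.7 °C: -335 kJ/kg
liquid 68.7→44.8 °C: -54.014 kJ/kg
Δh = -76.858 + -335 + -54.014 = -465.87 kJ/kg
Q = ṁ·Δh = 2418 kg/h × -465.87 kJ/kg = -1.1265e+06 kJ/h
|Q| = 312.91 kW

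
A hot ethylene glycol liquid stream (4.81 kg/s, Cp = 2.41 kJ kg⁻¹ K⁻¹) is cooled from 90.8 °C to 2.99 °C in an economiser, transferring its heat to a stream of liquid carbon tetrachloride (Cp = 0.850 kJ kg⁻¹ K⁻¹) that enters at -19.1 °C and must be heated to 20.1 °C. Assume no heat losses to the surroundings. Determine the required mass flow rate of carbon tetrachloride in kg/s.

ṁ_c = 30.5 kg/s

Heat released by hot stream: Q = 4.81 × 2.41 × (90.8 − 2.99) = 1017.9 kJ/s
Energy balance on cold side (adiabatic exchanger): Q = ṁ_c·Cp_c·(T_c,out − T_c,in)
ṁ_c = 1017.9 / [0.850 × (20.1 − -19.1)] = 30.549 kg/s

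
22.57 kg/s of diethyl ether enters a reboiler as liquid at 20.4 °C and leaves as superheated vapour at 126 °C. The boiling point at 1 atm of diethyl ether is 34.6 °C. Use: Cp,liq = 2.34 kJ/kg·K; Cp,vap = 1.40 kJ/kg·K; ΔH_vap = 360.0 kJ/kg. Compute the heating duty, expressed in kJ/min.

Q = 706000 kJ/min

liquid 20.4→34.6 °C: 33.228 kJ/kg
vaporisation at 34.6 °C: 360 kJ/kg
vapour 34.6→126 °C: 127.96 kJ/kg
Δh = 33.228 + 360 + 127.96 = 521.19 kJ/kg
Q = ṁ·Δh = 22.57 kg/s × 521.19 kJ/kg = 11763 kJ/s
|Q| = 11763 kW = 705790 kJ/min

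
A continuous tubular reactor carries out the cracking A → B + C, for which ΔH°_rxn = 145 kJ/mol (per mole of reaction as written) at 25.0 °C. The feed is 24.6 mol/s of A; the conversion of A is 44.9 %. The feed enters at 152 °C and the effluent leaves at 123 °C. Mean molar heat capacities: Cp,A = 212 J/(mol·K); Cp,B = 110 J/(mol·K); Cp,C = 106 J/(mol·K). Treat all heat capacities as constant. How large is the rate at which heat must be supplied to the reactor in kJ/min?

Q_in = 87300 kJ/min

Extent of reaction ξ = 0.449 × 24.6 = 11.045 mol/s
Reaction term: ξ·ΔH°_rxn = 11.045 × 145 = 1601.6 kJ/s
Sensible, feed 152→25 °C: -662.33 kJ/s
Outlet flows (mol/s): A 13.555, B 11.045, C 11.045
Sensible, products 25→123 °C: 515.42 kJ/s
Q = ΔH = 1454.7 kJ/s = 1454.7 kW
Heat supplied = 87280 kJ/min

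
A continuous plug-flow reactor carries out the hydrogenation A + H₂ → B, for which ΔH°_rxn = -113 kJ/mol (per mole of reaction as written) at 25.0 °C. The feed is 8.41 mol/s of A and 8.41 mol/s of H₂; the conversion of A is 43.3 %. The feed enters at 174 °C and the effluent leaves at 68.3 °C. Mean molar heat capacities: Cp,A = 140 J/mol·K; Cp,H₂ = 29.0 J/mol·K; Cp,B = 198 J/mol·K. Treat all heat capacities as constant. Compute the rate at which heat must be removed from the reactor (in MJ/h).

Q_out = 2010 MJ/h

Extent of reaction ξ = 0.433 × 8.41 = 3.6415 mol/s
Reaction term: ξ·ΔH°_rxn = 3.6415 × -113 = -411.49 kJ/s
Sensible, feed 174→25 °C: -211.77 kJ/s
Outlet flows (mol/s): A 4.7685, H₂ 4.7685, B 3.6415
Sensible, products 25→68.3 °C: 66.115 kJ/s
Q = ΔH = -557.15 kJ/s = -557.15 kW
Heat removed = 2005.7 MJ/h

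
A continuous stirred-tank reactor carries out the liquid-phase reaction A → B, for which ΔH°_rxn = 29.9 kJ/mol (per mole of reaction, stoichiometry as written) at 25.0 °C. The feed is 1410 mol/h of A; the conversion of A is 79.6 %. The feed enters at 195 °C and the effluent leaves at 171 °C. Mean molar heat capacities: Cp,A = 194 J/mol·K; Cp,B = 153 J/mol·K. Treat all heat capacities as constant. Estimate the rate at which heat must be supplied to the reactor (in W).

Extent of reaction ξ = 0.796 × 1410 = 1122.4 mol/h
Reaction term: ξ·ΔH°_rxn = 1122.4 × 29.9 = 33559 kJ/h
Sensible, feed 195→25 °C: -46502 kJ/h
Outlet flows (mol/h): A 287.64, B 1122.4
Sensible, products 25→171 °C: 33218 kJ/h
Q = ΔH = 20275 kJ/h = 5.632 kW
Heat supplied = 5632 W

Q_in = 5630 W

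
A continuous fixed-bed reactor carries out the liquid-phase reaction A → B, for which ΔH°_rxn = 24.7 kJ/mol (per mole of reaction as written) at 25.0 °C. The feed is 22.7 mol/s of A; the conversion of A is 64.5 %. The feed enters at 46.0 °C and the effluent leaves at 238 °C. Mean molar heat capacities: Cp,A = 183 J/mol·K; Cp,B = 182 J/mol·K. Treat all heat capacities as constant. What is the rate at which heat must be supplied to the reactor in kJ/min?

Extent of reaction ξ = 0.645 × 22.7 = 14.642 mol/s
Reaction term: ξ·ΔH°_rxn = 14.642 × 24.7 = 361.65 kJ/s
Sensible, feed 46.0→25 °C: -87.236 kJ/s
Outlet flows (mol/s): A 8.0585, B 14.642
Sensible, products 25→238 °C: 881.7 kJ/s
Q = ΔH = 1156.1 kJ/s = 1156.1 kW
Heat supplied = 69367 kJ/min

Q_in = 69400 kJ/min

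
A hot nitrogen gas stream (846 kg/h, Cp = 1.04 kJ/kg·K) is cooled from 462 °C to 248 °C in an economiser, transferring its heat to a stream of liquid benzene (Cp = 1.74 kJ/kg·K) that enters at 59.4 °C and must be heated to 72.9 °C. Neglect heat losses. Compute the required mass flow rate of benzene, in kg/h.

ṁ_c = 8020 kg/h

Heat released by hot stream: Q = 846 × 1.04 × (462 − 248) = 188290 kJ/h
Energy balance on cold side (adiabatic exchanger): Q = ṁ_c·Cp_c·(T_c,out − T_c,in)
ṁ_c = 188290 / [1.74 × (72.9 − 59.4)] = 8015.6 kg/h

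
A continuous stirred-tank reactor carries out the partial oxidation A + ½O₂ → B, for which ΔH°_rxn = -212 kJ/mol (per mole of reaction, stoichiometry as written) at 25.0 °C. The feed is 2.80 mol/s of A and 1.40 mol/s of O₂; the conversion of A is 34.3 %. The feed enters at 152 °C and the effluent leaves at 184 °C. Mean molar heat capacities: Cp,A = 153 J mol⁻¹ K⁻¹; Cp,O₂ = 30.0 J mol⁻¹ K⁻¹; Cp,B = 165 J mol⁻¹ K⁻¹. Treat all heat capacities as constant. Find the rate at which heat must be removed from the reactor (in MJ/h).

Q_out = 680 MJ/h

Extent of reaction ξ = 0.343 × 2.80 = 0.9604 mol/s
Reaction term: ξ·ΔH°_rxn = 0.9604 × -212 = -203.6 kJ/s
Sensible, feed 152→25 °C: -59.741 kJ/s
Outlet flows (mol/s): A 1.8396, O₂ 0.9198, B 0.9604
Sensible, products 25→184 °C: 74.335 kJ/s
Q = ΔH = -189.01 kJ/s = -189.01 kW
Heat removed = 680.44 MJ/h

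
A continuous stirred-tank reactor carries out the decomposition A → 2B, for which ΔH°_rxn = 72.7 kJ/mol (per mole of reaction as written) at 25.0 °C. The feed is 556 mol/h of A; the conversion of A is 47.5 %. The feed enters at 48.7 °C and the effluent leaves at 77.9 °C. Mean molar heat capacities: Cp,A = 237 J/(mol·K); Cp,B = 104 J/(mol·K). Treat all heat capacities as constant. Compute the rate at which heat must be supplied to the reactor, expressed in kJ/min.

Extent of reaction ξ = 0.475 × 556 = 264.1 mol/h
Reaction term: ξ·ΔH°_rxn = 264.1 × 72.7 = 19200 kJ/h
Sensible, feed 48.7→25 °C: -3123 kJ/h
Outlet flows (mol/h): A 291.9, B 528.2
Sensible, products 25→77.9 °C: 6565.6 kJ/h
Q = ΔH = 22643 kJ/h = 6.2896 kW
Heat supplied = 377.38 kJ/min

Q_in = 377 kJ/min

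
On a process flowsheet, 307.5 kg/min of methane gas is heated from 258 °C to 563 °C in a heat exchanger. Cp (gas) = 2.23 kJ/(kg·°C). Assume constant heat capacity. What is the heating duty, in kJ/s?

Q = ṁ·Cp·ΔT = 307.5 × 2.23 × (563 − 258) = 209150 kJ/min
Converting: 209150 / 60 s = 3485.8 kW

Q = 3490 kJ/s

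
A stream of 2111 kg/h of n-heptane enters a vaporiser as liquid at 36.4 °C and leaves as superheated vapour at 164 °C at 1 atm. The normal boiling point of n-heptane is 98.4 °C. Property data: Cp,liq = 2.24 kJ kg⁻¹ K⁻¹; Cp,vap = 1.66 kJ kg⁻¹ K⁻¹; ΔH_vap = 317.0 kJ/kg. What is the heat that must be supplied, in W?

liquid 36.4→98.4 °C: 138.88 kJ/kg
vaporisation at 98.4 °C: 317 kJ/kg
vapour 98.4→164 °C: 108.9 kJ/kg
Δh = 138.88 + 317 + 108.9 = 564.78 kJ/kg
Q = ṁ·Δh = 2111 kg/h × 564.78 kJ/kg = 1.1922e+06 kJ/h
|Q| = 331.18 kW = 331180 W

Q = 331000 W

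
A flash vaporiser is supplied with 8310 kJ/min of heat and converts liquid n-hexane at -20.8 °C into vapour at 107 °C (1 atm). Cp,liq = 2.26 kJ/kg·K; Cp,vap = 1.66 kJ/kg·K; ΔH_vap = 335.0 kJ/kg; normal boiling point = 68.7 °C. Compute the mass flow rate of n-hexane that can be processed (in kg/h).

ṁ = 830 kg/h

Δh = 2.26×(68.7−-20.8) + 335.0 + 1.66×(107−68.7) = 600.85 kJ/kg
Q = 8310 kJ/min = 138.5 kJ/s = 498600 kJ/h
ṁ = Q/Δh = 498600 / 600.85 = 829.83 kg/h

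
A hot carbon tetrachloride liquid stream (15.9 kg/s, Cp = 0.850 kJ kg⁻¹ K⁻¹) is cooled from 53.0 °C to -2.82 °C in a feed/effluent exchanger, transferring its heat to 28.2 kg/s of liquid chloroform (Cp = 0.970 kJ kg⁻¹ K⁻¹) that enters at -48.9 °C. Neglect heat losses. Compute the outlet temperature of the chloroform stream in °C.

T_c,out = -21.3 °C

Heat released by hot stream: Q = 15.9 × 0.850 × (53.0 − -2.82) = 754.41 kJ/s
Energy balance on cold side (adiabatic exchanger): Q = ṁ_c·Cp_c·(T_c,out − T_c,in)
T_c,out = -48.9 + 754.41/(28.2 × 0.970) = -21.321 °C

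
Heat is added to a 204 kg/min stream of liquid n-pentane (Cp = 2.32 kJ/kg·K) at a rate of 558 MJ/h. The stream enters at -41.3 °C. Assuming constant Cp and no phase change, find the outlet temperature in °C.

T_out = -21.6 °C

Q = 558 MJ/h = 9300 kJ/min
ΔT = Q/(ṁ·Cp) = 9300/(204×2.32) = 19.65 K
T_out = -41.3 + 19.65 = -21.65 °C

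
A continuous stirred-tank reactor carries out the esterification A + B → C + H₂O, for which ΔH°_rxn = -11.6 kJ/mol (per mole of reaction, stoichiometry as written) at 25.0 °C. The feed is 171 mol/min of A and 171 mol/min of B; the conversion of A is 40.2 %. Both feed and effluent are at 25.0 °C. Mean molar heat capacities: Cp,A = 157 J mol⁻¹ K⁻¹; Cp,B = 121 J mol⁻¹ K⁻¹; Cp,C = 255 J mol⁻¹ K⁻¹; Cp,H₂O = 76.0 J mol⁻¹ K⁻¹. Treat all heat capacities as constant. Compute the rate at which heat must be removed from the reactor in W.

Q_out = 13300 W

Extent of reaction ξ = 0.402 × 171 = 68.742 mol/min
Reaction term: ξ·ΔH°_rxn = 68.742 × -11.6 = -797.41 kJ/min
Q = ΔH = -797.41 kJ/min = -13.29 kW
Heat removed = 13290 W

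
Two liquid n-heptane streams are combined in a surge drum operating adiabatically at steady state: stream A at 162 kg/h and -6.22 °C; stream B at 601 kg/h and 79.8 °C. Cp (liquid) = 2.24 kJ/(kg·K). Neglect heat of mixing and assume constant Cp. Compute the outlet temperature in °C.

T_out = 61.5 °C

Energy balance with Q = 0: Σ ṁᵢCp,ᵢ(T_out − Tᵢ) = 0
Σ ṁᵢCp,ᵢTᵢ = 162×2.24×-6.22 + 601×2.24×79.8 = 105170
Σ ṁᵢCp,ᵢ = 162×2.24 + 601×2.24 = 1709.1
T_out = 105170 / 1709.1 = 61.536 °C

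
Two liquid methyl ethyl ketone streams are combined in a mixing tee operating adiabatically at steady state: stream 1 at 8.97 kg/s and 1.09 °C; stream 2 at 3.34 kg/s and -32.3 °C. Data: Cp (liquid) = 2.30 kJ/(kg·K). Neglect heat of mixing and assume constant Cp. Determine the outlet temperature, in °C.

Adiabatic, steady state ⇒ Σ ṁᵢCp,ᵢ(T_out − Tᵢ) = 0
T_out = Σ ṁᵢCp,ᵢTᵢ / Σ ṁᵢCp,ᵢ
      = -225.64 / 28.313 = -7.9695 °C

T_out = -7.97 °C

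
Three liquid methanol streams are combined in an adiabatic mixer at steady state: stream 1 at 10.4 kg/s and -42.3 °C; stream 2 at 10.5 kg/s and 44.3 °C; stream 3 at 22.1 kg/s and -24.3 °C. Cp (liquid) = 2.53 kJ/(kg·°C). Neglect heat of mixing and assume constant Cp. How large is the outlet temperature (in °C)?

Adiabatic, steady state ⇒ Σ ṁᵢCp,ᵢ(T_out − Tᵢ) = 0
T_out = Σ ṁᵢCp,ᵢTᵢ / Σ ṁᵢCp,ᵢ
      = -1294.9 / 108.79 = -11.902 °C

T_out = -11.9 °C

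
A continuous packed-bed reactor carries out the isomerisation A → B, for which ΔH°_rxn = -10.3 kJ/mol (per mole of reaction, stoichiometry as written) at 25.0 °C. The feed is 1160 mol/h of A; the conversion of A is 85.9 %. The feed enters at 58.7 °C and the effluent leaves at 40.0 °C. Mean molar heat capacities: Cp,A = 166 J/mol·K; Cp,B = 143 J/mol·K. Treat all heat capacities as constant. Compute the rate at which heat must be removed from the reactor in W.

Q_out = 3950 W

Extent of reaction ξ = 0.859 × 1160 = 996.44 mol/h
Reaction term: ξ·ΔH°_rxn = 996.44 × -10.3 = -10263 kJ/h
Sensible, feed 58.7→25 °C: -6489.3 kJ/h
Outlet flows (mol/h): A 163.56, B 996.44
Sensible, products 25→40.0 °C: 2544.6 kJ/h
Q = ΔH = -14208 kJ/h = -3.9467 kW
Heat removed = 3946.7 W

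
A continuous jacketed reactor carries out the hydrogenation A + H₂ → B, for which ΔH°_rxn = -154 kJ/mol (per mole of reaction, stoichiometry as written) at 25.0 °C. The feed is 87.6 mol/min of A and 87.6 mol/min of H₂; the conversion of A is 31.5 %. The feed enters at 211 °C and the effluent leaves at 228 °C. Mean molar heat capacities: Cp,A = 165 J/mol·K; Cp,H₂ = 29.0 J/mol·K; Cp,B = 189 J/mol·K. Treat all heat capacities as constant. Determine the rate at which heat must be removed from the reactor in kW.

Q_out = 66.5 kW

Extent of reaction ξ = 0.315 × 87.6 = 27.594 mol/min
Reaction term: ξ·ΔH°_rxn = 27.594 × -154 = -4249.5 kJ/min
Sensible, feed 211→25 °C: -3161 kJ/min
Outlet flows (mol/min): A 60.006, H₂ 60.006, B 27.594
Sensible, products 25→228 °C: 3421.9 kJ/min
Q = ΔH = -3988.6 kJ/min = -66.476 kW
Heat removed = 66.476 kW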